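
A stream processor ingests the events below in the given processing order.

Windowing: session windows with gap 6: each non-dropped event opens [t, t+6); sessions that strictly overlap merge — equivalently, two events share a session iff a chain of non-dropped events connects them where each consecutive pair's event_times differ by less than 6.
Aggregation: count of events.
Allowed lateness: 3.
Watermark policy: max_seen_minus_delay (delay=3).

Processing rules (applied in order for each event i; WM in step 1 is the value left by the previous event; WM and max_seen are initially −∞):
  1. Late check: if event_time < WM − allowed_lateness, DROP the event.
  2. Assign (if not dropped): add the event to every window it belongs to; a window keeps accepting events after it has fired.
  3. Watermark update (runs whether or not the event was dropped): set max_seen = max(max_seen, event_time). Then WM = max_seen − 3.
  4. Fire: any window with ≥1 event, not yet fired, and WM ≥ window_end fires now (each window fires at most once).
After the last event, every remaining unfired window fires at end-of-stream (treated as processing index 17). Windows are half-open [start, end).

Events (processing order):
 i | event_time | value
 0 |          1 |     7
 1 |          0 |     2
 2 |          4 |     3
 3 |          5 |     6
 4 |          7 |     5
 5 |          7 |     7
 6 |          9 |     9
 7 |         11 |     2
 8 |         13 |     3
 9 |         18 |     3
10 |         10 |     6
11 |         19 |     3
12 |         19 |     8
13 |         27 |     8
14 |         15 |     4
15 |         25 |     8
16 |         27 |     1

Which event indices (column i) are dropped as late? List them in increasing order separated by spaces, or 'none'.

10 14

i=0 t=1 v=7: → [1,7); WM=-2
i=1 t=0 v=2: → [0,7); WM=-2
i=2 t=4 v=3: → [0,10); WM=1
i=3 t=5 v=6: → [0,11); WM=2
i=4 t=7 v=5: → [0,13); WM=4
i=5 t=7 v=7: → [0,13); WM=4
i=6 t=9 v=9: → [0,15); WM=6
i=7 t=11 v=2: → [0,17); WM=8
i=8 t=13 v=3: → [0,19); WM=10
i=9 t=18 v=3: → [0,24); WM=15
i=10 t=10 v=6: DROP (t<15-3); WM=15
i=11 t=19 v=3: → [0,25); WM=16
i=12 t=19 v=8: → [0,25); WM=16
i=13 t=27 v=8: → [27,33); WM=24
i=14 t=15 v=4: DROP (t<24-3); WM=24
i=15 t=25 v=8: → [25,33); WM=24
i=16 t=27 v=1: → [25,33); WM=24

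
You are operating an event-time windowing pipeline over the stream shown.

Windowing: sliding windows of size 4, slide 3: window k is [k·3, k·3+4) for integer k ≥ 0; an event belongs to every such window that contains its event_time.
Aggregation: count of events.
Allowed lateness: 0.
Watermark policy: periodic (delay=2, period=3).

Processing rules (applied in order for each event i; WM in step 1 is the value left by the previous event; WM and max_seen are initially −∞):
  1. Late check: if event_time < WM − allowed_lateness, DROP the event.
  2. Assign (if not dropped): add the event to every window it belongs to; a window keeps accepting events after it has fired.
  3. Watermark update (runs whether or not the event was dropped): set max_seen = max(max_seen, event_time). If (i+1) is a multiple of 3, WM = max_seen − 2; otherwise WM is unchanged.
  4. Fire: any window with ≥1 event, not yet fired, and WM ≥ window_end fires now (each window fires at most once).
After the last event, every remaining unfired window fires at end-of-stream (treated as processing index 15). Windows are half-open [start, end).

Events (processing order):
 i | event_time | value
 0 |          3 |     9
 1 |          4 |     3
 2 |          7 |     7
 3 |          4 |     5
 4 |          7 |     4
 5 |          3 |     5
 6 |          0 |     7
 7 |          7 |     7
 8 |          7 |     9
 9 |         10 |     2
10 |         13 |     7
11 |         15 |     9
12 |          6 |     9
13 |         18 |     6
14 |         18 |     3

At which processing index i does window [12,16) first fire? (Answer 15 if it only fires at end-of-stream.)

14

i=0 t=3 v=9: → [3,7),[0,4); WM=−∞
i=1 t=4 v=3: → [3,7); WM=−∞
i=2 t=7 v=7: → [6,10); WM=5; [0,4) fires=1
i=3 t=4 v=5: DROP (t<5-0); WM=5
i=4 t=7 v=4: → [6,10); WM=5
i=5 t=3 v=5: DROP (t<5-0); WM=5
i=6 t=0 v=7: DROP (t<5-0); WM=5
i=7 t=7 v=7: → [6,10); WM=5
i=8 t=7 v=9: → [6,10); WM=5
i=9 t=10 v=2: → [9,13); WM=5
i=10 t=13 v=7: → [12,16); WM=5
i=11 t=15 v=9: → [15,19),[12,16); WM=13; [3,7) fires=2 [6,10) fires=4 [9,13) fires=1
i=12 t=6 v=9: DROP (t<13-0); WM=13
i=13 t=18 v=6: → [18,22),[15,19); WM=13
i=14 t=18 v=3: → [18,22),[15,19); WM=16; [12,16) fires=2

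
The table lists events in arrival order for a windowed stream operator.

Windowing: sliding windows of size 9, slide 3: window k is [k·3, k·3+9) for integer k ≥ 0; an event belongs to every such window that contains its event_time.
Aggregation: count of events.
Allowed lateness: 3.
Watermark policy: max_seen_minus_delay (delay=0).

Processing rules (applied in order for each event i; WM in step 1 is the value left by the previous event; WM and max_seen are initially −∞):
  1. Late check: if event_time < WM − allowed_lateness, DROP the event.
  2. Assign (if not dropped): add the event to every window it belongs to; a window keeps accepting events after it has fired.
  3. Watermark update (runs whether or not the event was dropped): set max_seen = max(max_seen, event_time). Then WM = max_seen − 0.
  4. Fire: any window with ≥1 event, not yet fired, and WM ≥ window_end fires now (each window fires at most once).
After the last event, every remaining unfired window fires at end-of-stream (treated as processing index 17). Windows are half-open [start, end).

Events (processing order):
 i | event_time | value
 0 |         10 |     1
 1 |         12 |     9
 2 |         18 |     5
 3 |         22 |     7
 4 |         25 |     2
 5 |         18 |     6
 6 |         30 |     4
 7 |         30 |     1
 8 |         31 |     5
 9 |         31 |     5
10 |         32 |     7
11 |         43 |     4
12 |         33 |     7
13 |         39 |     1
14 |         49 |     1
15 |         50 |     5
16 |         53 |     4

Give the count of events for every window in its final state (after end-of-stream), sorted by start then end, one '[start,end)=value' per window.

i=0 t=10 v=1: → [9,18),[6,15),[3,12); WM=10
i=1 t=12 v=9: → [12,21),[9,18),[6,15); WM=12; [3,12) fires=1
i=2 t=18 v=5: → [18,27),[15,24),[12,21); WM=18; [6,15) fires=2 [9,18) fires=2
i=3 t=22 v=7: → [21,30),[18,27),[15,24); WM=22; [12,21) fires=2
i=4 t=25 v=2: → [24,33),[21,30),[18,27); WM=25; [15,24) fires=2
i=5 t=18 v=6: DROP (t<25-3); WM=25
i=6 t=30 v=4: → [30,39),[27,36),[24,33); WM=30; [18,27) fires=3 [21,30) fires=2
i=7 t=30 v=1: → [30,39),[27,36),[24,33); WM=30
i=8 t=31 v=5: → [30,39),[27,36),[24,33); WM=31
i=9 t=31 v=5: → [30,39),[27,36),[24,33); WM=31
i=10 t=32 v=7: → [30,39),[27,36),[24,33); WM=32
i=11 t=43 v=4: → [42,51),[39,48),[36,45); WM=43; [24,33) fires=6 [27,36) fires=5 [30,39) fires=5
i=12 t=33 v=7: DROP (t<43-3); WM=43
i=13 t=39 v=1: DROP (t<43-3); WM=43
i=14 t=49 v=1: → [48,57),[45,54),[42,51); WM=49; [36,45) fires=1 [39,48) fires=1
i=15 t=50 v=5: → [48,57),[45,54),[42,51); WM=50
i=16 t=53 v=4: → [51,60),[48,57),[45,54); WM=53; [42,51) fires=3

[3,12)=1 [6,15)=2 [9,18)=2 [12,21)=2 [15,24)=2 [18,27)=3 [21,30)=2 [24,33)=6 [27,36)=5 [30,39)=5 [36,45)=1 [39,48)=1 [42,51)=3 [45,54)=3 [48,57)=3 [51,60)=1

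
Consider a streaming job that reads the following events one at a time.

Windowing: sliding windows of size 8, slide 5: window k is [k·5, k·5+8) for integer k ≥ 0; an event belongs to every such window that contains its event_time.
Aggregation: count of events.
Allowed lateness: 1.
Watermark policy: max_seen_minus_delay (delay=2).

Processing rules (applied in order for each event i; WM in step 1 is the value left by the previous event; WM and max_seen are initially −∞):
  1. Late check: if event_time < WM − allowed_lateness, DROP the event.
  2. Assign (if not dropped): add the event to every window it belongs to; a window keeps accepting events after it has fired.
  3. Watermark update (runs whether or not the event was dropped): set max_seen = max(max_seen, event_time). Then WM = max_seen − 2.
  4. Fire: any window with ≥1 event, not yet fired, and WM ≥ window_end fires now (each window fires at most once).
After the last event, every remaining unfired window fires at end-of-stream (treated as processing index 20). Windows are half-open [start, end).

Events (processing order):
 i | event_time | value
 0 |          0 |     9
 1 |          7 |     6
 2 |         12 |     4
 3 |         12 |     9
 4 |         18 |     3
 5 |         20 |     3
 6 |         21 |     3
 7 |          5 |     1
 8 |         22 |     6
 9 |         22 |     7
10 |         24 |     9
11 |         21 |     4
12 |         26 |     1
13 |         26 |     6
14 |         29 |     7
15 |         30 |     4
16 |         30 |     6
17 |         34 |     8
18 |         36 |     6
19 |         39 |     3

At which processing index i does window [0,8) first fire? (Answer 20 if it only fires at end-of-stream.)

2

i=0 t=0 v=9: → [0,8); WM=-2
i=1 t=7 v=6: → [5,13),[0,8); WM=5
i=2 t=12 v=4: → [10,18),[5,13); WM=10; [0,8) fires=2
i=3 t=12 v=9: → [10,18),[5,13); WM=10
i=4 t=18 v=3: → [15,23); WM=16; [5,13) fires=3
i=5 t=20 v=3: → [20,28),[15,23); WM=18; [10,18) fires=2
i=6 t=21 v=3: → [20,28),[15,23); WM=19
i=7 t=5 v=1: DROP (t<19-1); WM=19
i=8 t=22 v=6: → [20,28),[15,23); WM=20
i=9 t=22 v=7: → [20,28),[15,23); WM=20
i=10 t=24 v=9: → [20,28); WM=22
i=11 t=21 v=4: → [20,28),[15,23); WM=22
i=12 t=26 v=1: → [25,33),[20,28); WM=24; [15,23) fires=6
i=13 t=26 v=6: → [25,33),[20,28); WM=24
i=14 t=29 v=7: → [25,33); WM=27
i=15 t=30 v=4: → [30,38),[25,33); WM=28; [20,28) fires=8
i=16 t=30 v=6: → [30,38),[25,33); WM=28
i=17 t=34 v=8: → [30,38); WM=32
i=18 t=36 v=6: → [35,43),[30,38); WM=34; [25,33) fires=5
i=19 t=39 v=3: → [35,43); WM=37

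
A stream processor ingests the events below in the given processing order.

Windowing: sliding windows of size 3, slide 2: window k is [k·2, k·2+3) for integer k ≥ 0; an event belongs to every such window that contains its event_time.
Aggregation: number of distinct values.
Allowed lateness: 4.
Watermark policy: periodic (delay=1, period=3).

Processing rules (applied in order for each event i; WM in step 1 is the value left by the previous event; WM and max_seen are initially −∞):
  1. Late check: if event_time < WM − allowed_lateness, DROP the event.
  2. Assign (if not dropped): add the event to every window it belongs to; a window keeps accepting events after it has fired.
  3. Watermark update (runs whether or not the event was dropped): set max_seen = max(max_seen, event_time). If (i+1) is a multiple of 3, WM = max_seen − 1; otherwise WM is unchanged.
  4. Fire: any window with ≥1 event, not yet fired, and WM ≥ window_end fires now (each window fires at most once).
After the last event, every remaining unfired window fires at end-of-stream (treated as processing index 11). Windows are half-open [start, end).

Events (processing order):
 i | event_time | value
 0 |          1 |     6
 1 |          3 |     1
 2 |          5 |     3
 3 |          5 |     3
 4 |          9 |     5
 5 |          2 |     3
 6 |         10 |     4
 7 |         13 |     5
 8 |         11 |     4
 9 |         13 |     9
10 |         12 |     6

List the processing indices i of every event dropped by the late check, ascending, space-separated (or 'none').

none

i=0 t=1 v=6: → [0,3); WM=−∞
i=1 t=3 v=1: → [2,5); WM=−∞
i=2 t=5 v=3: → [4,7); WM=4; [0,3) fires=1
i=3 t=5 v=3: → [4,7); WM=4
i=4 t=9 v=5: → [8,11); WM=4
i=5 t=2 v=3: → [2,5),[0,3); WM=8; [2,5) fires=2 [4,7) fires=1
i=6 t=10 v=4: → [10,13),[8,11); WM=8
i=7 t=13 v=5: → [12,15); WM=8
i=8 t=11 v=4: → [10,13); WM=12; [8,11) fires=2
i=9 t=13 v=9: → [12,15); WM=12
i=10 t=12 v=6: → [12,15),[10,13); WM=12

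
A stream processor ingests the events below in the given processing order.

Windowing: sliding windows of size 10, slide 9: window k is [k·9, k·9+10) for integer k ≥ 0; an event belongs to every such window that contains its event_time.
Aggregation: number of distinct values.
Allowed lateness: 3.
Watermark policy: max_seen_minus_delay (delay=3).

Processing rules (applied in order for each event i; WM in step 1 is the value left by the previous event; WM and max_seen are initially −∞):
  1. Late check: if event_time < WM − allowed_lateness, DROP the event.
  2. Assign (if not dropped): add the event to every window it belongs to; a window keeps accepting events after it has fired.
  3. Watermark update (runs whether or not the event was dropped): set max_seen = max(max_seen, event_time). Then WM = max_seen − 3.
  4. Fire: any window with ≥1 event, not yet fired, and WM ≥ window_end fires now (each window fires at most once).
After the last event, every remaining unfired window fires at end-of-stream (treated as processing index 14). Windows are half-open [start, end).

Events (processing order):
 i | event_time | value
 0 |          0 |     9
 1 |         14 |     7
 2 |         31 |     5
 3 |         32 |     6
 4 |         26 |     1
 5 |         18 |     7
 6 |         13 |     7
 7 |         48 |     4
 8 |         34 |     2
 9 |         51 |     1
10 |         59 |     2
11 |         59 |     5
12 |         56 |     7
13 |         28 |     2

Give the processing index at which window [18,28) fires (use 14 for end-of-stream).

i=0 t=0 v=9: → [0,10); WM=-3
i=1 t=14 v=7: → [9,19); WM=11; [0,10) fires=1
i=2 t=31 v=5: → [27,37); WM=28; [9,19) fires=1
i=3 t=32 v=6: → [27,37); WM=29
i=4 t=26 v=1: → [18,28); WM=29; [18,28) fires=1
i=5 t=18 v=7: DROP (t<29-3); WM=29
i=6 t=13 v=7: DROP (t<29-3); WM=29
i=7 t=48 v=4: → [45,55); WM=45; [27,37) fires=2
i=8 t=34 v=2: DROP (t<45-3); WM=45
i=9 t=51 v=1: → [45,55); WM=48
i=10 t=59 v=2: → [54,64); WM=56; [45,55) fires=2
i=11 t=59 v=5: → [54,64); WM=56
i=12 t=56 v=7: → [54,64); WM=56
i=13 t=28 v=2: DROP (t<56-3); WM=56

4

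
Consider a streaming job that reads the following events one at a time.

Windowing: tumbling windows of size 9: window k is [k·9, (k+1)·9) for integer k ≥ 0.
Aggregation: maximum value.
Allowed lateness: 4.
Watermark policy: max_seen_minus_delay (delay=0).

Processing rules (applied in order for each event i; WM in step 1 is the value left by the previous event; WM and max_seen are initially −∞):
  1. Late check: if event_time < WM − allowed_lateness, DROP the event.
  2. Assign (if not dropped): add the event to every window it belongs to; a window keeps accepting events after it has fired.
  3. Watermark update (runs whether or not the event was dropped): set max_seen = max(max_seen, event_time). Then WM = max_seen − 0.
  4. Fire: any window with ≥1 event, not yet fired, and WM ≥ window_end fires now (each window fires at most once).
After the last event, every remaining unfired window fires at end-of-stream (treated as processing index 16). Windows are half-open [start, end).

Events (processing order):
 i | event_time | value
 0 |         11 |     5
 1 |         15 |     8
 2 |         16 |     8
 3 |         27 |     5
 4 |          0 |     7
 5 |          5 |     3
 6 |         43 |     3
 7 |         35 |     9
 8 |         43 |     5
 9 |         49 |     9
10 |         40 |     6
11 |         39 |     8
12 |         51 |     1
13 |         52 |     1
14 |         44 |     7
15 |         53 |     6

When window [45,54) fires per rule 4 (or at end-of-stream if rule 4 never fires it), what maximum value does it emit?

9

i=0 t=11 v=5: → [9,18); WM=11
i=1 t=15 v=8: → [9,18); WM=15
i=2 t=16 v=8: → [9,18); WM=16
i=3 t=27 v=5: → [27,36); WM=27; [9,18) fires=8
i=4 t=0 v=7: DROP (t<27-4); WM=27
i=5 t=5 v=3: DROP (t<27-4); WM=27
i=6 t=43 v=3: → [36,45); WM=43; [27,36) fires=5
i=7 t=35 v=9: DROP (t<43-4); WM=43
i=8 t=43 v=5: → [36,45); WM=43
i=9 t=49 v=9: → [45,54); WM=49; [36,45) fires=5
i=10 t=40 v=6: DROP (t<49-4); WM=49
i=11 t=39 v=8: DROP (t<49-4); WM=49
i=12 t=51 v=1: → [45,54); WM=51
i=13 t=52 v=1: → [45,54); WM=52
i=14 t=44 v=7: DROP (t<52-4); WM=52
i=15 t=53 v=6: → [45,54); WM=53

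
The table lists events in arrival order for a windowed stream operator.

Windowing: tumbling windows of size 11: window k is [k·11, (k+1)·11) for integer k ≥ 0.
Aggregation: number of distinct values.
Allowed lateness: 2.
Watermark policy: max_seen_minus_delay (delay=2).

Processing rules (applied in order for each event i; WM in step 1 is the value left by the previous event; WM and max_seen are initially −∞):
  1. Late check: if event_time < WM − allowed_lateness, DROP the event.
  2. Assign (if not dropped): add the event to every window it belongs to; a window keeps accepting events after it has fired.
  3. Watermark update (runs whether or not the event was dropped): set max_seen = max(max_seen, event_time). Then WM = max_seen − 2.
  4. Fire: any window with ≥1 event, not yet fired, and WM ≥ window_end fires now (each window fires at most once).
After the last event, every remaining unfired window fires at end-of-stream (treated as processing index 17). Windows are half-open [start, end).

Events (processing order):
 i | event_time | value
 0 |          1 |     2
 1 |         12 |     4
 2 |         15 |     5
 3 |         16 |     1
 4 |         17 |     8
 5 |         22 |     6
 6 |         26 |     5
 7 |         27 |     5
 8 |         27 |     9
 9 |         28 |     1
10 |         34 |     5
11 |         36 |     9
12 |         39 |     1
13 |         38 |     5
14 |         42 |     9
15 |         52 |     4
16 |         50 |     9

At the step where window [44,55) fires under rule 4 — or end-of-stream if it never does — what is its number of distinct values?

i=0 t=1 v=2: → [0,11); WM=-1
i=1 t=12 v=4: → [11,22); WM=10
i=2 t=15 v=5: → [11,22); WM=13; [0,11) fires=1
i=3 t=16 v=1: → [11,22); WM=14
i=4 t=17 v=8: → [11,22); WM=15
i=5 t=22 v=6: → [22,33); WM=20
i=6 t=26 v=5: → [22,33); WM=24; [11,22) fires=4
i=7 t=27 v=5: → [22,33); WM=25
i=8 t=27 v=9: → [22,33); WM=25
i=9 t=28 v=1: → [22,33); WM=26
i=10 t=34 v=5: → [33,44); WM=32
i=11 t=36 v=9: → [33,44); WM=34; [22,33) fires=4
i=12 t=39 v=1: → [33,44); WM=37
i=13 t=38 v=5: → [33,44); WM=37
i=14 t=42 v=9: → [33,44); WM=40
i=15 t=52 v=4: → [44,55); WM=50; [33,44) fires=3
i=16 t=50 v=9: → [44,55); WM=50

2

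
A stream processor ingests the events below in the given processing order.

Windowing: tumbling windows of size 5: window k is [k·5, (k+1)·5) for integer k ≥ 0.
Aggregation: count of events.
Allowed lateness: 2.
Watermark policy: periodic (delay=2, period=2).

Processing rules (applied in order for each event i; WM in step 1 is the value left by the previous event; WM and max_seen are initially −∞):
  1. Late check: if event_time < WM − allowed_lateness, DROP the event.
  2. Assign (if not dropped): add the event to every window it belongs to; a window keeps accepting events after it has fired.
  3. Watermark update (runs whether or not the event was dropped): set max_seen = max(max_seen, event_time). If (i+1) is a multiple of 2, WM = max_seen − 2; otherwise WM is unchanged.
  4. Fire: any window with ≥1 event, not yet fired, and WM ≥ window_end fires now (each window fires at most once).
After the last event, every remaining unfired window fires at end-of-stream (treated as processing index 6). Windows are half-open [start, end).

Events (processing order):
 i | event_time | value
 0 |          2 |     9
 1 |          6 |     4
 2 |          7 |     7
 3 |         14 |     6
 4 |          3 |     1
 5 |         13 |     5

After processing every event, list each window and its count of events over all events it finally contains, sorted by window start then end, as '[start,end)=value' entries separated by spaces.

i=0 t=2 v=9: → [0,5); WM=−∞
i=1 t=6 v=4: → [5,10); WM=4
i=2 t=7 v=7: → [5,10); WM=4
i=3 t=14 v=6: → [10,15); WM=12; [0,5) fires=1 [5,10) fires=2
i=4 t=3 v=1: DROP (t<12-2); WM=12
i=5 t=13 v=5: → [10,15); WM=12

[0,5)=1 [5,10)=2 [10,15)=2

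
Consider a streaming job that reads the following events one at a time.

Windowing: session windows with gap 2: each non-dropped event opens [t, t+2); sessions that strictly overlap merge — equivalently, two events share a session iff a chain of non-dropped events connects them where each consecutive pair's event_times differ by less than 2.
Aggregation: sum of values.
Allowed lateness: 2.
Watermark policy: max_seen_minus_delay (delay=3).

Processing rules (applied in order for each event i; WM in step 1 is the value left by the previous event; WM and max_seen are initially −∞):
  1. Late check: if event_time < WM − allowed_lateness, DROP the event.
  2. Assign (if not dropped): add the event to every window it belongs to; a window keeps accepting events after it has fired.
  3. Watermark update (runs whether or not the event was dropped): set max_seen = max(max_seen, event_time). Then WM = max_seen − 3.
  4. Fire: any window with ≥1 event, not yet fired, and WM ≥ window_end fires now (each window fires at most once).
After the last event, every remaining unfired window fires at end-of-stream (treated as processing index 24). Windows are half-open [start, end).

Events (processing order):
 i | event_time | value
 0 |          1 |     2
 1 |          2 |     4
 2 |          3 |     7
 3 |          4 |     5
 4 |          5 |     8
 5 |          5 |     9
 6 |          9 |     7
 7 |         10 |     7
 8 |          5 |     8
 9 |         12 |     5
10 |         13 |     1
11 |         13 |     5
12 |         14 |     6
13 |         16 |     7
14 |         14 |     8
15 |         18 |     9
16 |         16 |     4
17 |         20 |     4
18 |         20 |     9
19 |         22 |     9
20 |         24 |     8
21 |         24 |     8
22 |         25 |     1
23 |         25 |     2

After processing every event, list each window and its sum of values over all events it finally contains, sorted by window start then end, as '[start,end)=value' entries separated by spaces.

[1,7)=43 [9,12)=14 [12,16)=25 [16,18)=11 [18,20)=9 [20,22)=13 [22,24)=9 [24,27)=19

i=0 t=1 v=2: → [1,3); WM=-2
i=1 t=2 v=4: → [1,4); WM=-1
i=2 t=3 v=7: → [1,5); WM=0
i=3 t=4 v=5: → [1,6); WM=1
i=4 t=5 v=8: → [1,7); WM=2
i=5 t=5 v=9: → [1,7); WM=2
i=6 t=9 v=7: → [9,11); WM=6
i=7 t=10 v=7: → [9,12); WM=7
i=8 t=5 v=8: → [1,7); WM=7
i=9 t=12 v=5: → [12,14); WM=9
i=10 t=13 v=1: → [12,15); WM=10
i=11 t=13 v=5: → [12,15); WM=10
i=12 t=14 v=6: → [12,16); WM=11
i=13 t=16 v=7: → [16,18); WM=13
i=14 t=14 v=8: → [12,16); WM=13
i=15 t=18 v=9: → [18,20); WM=15
i=16 t=16 v=4: → [16,18); WM=15
i=17 t=20 v=4: → [20,22); WM=17
i=18 t=20 v=9: → [20,22); WM=17
i=19 t=22 v=9: → [22,24); WM=19
i=20 t=24 v=8: → [24,26); WM=21
i=21 t=24 v=8: → [24,26); WM=21
i=22 t=25 v=1: → [24,27); WM=22
i=23 t=25 v=2: → [24,27); WM=22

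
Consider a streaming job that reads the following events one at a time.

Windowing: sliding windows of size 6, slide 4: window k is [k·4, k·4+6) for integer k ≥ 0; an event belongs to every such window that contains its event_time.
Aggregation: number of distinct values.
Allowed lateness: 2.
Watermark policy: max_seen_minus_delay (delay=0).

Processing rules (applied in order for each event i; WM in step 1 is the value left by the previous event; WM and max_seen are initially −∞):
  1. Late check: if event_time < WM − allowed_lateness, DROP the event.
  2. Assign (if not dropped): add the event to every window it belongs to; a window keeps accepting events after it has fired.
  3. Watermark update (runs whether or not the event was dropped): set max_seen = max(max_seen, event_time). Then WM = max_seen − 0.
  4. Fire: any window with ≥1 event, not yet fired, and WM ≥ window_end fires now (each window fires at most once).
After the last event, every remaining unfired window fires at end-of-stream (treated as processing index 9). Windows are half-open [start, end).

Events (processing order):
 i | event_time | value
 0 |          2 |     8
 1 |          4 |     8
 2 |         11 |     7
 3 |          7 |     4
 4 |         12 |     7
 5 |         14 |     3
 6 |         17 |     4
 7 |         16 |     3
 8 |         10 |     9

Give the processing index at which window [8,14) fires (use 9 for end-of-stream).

5

i=0 t=2 v=8: → [0,6); WM=2
i=1 t=4 v=8: → [4,10),[0,6); WM=4
i=2 t=11 v=7: → [8,14); WM=11; [0,6) fires=1 [4,10) fires=1
i=3 t=7 v=4: DROP (t<11-2); WM=11
i=4 t=12 v=7: → [12,18),[8,14); WM=12
i=5 t=14 v=3: → [12,18); WM=14; [8,14) fires=1
i=6 t=17 v=4: → [16,22),[12,18); WM=17
i=7 t=16 v=3: → [16,22),[12,18); WM=17
i=8 t=10 v=9: DROP (t<17-2); WM=17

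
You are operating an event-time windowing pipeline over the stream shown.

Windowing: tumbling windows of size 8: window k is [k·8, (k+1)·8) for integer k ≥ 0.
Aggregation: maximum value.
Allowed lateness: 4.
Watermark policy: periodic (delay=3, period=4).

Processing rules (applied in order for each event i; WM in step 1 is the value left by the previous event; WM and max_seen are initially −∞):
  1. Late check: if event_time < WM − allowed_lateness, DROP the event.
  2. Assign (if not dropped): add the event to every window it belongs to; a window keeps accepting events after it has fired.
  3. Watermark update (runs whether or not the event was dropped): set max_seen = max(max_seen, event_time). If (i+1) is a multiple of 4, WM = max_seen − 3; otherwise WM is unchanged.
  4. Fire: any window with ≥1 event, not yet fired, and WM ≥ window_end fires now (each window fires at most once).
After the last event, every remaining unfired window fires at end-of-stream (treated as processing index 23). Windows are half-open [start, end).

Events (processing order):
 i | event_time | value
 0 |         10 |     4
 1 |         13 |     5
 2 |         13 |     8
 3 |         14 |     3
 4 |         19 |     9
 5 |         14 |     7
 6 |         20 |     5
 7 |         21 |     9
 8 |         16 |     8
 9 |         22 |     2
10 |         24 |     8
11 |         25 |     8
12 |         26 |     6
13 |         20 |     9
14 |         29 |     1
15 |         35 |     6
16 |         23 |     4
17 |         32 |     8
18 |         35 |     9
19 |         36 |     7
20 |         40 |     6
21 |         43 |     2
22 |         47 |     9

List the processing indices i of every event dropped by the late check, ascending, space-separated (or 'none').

16

i=0 t=10 v=4: → [8,16); WM=−∞
i=1 t=13 v=5: → [8,16); WM=−∞
i=2 t=13 v=8: → [8,16); WM=−∞
i=3 t=14 v=3: → [8,16); WM=11
i=4 t=19 v=9: → [16,24); WM=11
i=5 t=14 v=7: → [8,16); WM=11
i=6 t=20 v=5: → [16,24); WM=11
i=7 t=21 v=9: → [16,24); WM=18; [8,16) fires=8
i=8 t=16 v=8: → [16,24); WM=18
i=9 t=22 v=2: → [16,24); WM=18
i=10 t=24 v=8: → [24,32); WM=18
i=11 t=25 v=8: → [24,32); WM=22
i=12 t=26 v=6: → [24,32); WM=22
i=13 t=20 v=9: → [16,24); WM=22
i=14 t=29 v=1: → [24,32); WM=22
i=15 t=35 v=6: → [32,40); WM=32; [16,24) fires=9 [24,32) fires=8
i=16 t=23 v=4: DROP (t<32-4); WM=32
i=17 t=32 v=8: → [32,40); WM=32
i=18 t=35 v=9: → [32,40); WM=32
i=19 t=36 v=7: → [32,40); WM=33
i=20 t=40 v=6: → [40,48); WM=33
i=21 t=43 v=2: → [40,48); WM=33
i=22 t=47 v=9: → [40,48); WM=33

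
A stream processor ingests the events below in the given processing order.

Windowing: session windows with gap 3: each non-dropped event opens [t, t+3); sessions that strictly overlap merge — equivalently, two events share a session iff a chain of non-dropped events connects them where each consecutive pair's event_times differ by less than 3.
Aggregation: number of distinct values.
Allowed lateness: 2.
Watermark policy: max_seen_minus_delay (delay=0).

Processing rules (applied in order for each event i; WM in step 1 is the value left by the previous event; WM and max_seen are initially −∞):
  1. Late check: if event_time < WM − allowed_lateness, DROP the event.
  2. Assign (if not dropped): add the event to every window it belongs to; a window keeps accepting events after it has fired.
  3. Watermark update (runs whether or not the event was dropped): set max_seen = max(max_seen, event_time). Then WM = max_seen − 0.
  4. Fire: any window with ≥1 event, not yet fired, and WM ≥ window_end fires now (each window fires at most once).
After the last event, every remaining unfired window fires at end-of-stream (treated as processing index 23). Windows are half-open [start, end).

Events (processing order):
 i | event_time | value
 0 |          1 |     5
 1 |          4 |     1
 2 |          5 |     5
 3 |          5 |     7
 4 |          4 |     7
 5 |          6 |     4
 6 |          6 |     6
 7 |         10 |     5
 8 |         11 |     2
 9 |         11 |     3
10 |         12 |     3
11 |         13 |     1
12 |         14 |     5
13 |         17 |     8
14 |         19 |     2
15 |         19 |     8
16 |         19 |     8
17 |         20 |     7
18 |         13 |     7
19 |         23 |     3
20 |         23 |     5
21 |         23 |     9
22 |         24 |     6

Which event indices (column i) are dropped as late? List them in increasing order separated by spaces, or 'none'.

i=0 t=1 v=5: → [1,4); WM=1
i=1 t=4 v=1: → [4,7); WM=4
i=2 t=5 v=5: → [4,8); WM=5
i=3 t=5 v=7: → [4,8); WM=5
i=4 t=4 v=7: → [4,8); WM=5
i=5 t=6 v=4: → [4,9); WM=6
i=6 t=6 v=6: → [4,9); WM=6
i=7 t=10 v=5: → [10,13); WM=10
i=8 t=11 v=2: → [10,14); WM=11
i=9 t=11 v=3: → [10,14); WM=11
i=10 t=12 v=3: → [10,15); WM=12
i=11 t=13 v=1: → [10,16); WM=13
i=12 t=14 v=5: → [10,17); WM=14
i=13 t=17 v=8: → [17,20); WM=17
i=14 t=19 v=2: → [17,22); WM=19
i=15 t=19 v=8: → [17,22); WM=19
i=16 t=19 v=8: → [17,22); WM=19
i=17 t=20 v=7: → [17,23); WM=20
i=18 t=13 v=7: DROP (t<20-2); WM=20
i=19 t=23 v=3: → [23,26); WM=23
i=20 t=23 v=5: → [23,26); WM=23
i=21 t=23 v=9: → [23,26); WM=23
i=22 t=24 v=6: → [23,27); WM=24

18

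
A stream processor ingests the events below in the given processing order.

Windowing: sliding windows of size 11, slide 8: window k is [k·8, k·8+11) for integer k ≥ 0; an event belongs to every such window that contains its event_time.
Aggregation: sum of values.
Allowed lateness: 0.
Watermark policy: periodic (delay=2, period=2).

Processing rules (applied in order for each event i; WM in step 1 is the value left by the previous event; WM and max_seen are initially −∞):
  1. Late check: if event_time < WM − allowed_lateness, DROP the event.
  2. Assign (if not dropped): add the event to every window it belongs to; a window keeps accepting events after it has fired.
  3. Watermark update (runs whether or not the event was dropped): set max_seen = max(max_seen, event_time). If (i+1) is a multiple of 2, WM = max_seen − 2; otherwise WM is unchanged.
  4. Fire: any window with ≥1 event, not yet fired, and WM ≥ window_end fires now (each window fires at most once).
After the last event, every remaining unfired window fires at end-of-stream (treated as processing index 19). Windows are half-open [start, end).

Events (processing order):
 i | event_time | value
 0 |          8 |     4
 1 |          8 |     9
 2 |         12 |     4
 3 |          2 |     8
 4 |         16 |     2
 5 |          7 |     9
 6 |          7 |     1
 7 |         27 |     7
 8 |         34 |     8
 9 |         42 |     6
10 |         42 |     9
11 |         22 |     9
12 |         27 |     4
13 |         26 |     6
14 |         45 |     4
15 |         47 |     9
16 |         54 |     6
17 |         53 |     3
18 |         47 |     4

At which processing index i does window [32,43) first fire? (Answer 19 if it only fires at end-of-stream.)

15

i=0 t=8 v=4: → [8,19),[0,11); WM=−∞
i=1 t=8 v=9: → [8,19),[0,11); WM=6
i=2 t=12 v=4: → [8,19); WM=6
i=3 t=2 v=8: DROP (t<6-0); WM=10
i=4 t=16 v=2: → [16,27),[8,19); WM=10
i=5 t=7 v=9: DROP (t<10-0); WM=14; [0,11) fires=13
i=6 t=7 v=1: DROP (t<14-0); WM=14
i=7 t=27 v=7: → [24,35); WM=25; [8,19) fires=19
i=8 t=34 v=8: → [32,43),[24,35); WM=25
i=9 t=42 v=6: → [40,51),[32,43); WM=40; [16,27) fires=2 [24,35) fires=15
i=10 t=42 v=9: → [40,51),[32,43); WM=40
i=11 t=22 v=9: DROP (t<40-0); WM=40
i=12 t=27 v=4: DROP (t<40-0); WM=40
i=13 t=26 v=6: DROP (t<40-0); WM=40
i=14 t=45 v=4: → [40,51); WM=40
i=15 t=47 v=9: → [40,51); WM=45; [32,43) fires=23
i=16 t=54 v=6: → [48,59); WM=45
i=17 t=53 v=3: → [48,59); WM=52; [40,51) fires=28
i=18 t=47 v=4: DROP (t<52-0); WM=52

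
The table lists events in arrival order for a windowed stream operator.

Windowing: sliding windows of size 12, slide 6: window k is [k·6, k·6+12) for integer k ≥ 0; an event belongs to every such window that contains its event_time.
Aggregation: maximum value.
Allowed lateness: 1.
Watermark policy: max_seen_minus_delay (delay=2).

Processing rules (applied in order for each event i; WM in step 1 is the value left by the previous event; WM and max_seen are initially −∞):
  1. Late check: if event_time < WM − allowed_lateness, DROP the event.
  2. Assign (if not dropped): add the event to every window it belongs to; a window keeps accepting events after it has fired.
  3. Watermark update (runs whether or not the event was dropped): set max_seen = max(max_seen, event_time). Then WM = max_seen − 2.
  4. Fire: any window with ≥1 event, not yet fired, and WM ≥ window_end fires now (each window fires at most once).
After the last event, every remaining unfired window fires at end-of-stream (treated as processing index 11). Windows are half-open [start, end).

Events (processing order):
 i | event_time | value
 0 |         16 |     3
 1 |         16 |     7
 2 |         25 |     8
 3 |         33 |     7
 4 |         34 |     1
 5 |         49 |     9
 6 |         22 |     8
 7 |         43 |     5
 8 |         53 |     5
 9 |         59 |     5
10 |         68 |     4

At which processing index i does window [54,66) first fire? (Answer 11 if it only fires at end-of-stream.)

10

i=0 t=16 v=3: → [12,24),[6,18); WM=14
i=1 t=16 v=7: → [12,24),[6,18); WM=14
i=2 t=25 v=8: → [24,36),[18,30); WM=23; [6,18) fires=7
i=3 t=33 v=7: → [30,42),[24,36); WM=31; [12,24) fires=7 [18,30) fires=8
i=4 t=34 v=1: → [30,42),[24,36); WM=32
i=5 t=49 v=9: → [48,60),[42,54); WM=47; [24,36) fires=8 [30,42) fires=7
i=6 t=22 v=8: DROP (t<47-1); WM=47
i=7 t=43 v=5: DROP (t<47-1); WM=47
i=8 t=53 v=5: → [48,60),[42,54); WM=51
i=9 t=59 v=5: → [54,66),[48,60); WM=57; [42,54) fires=9
i=10 t=68 v=4: → [66,78),[60,72); WM=66; [48,60) fires=9 [54,66) fires=5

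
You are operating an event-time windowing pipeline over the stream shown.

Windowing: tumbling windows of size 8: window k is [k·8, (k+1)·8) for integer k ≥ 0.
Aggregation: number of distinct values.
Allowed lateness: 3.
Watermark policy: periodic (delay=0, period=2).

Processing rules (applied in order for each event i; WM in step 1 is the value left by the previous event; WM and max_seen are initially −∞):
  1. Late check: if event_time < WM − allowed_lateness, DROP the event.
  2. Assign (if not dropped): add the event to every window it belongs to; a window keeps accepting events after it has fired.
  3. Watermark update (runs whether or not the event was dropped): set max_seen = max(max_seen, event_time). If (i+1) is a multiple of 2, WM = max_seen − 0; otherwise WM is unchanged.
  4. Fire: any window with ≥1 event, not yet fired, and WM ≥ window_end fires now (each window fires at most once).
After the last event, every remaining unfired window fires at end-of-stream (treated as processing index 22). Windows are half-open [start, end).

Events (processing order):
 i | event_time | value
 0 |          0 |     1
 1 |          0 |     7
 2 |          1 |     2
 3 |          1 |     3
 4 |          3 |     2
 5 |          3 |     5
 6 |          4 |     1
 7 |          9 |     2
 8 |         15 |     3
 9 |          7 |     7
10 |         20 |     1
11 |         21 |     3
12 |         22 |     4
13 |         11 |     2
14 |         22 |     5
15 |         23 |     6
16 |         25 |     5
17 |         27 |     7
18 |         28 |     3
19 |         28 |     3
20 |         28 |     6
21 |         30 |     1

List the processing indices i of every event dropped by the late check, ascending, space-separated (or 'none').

i=0 t=0 v=1: → [0,8); WM=−∞
i=1 t=0 v=7: → [0,8); WM=0
i=2 t=1 v=2: → [0,8); WM=0
i=3 t=1 v=3: → [0,8); WM=1
i=4 t=3 v=2: → [0,8); WM=1
i=5 t=3 v=5: → [0,8); WM=3
i=6 t=4 v=1: → [0,8); WM=3
i=7 t=9 v=2: → [8,16); WM=9; [0,8) fires=5
i=8 t=15 v=3: → [8,16); WM=9
i=9 t=7 v=7: → [0,8); WM=15
i=10 t=20 v=1: → [16,24); WM=15
i=11 t=21 v=3: → [16,24); WM=21; [8,16) fires=2
i=12 t=22 v=4: → [16,24); WM=21
i=13 t=11 v=2: DROP (t<21-3); WM=22
i=14 t=22 v=5: → [16,24); WM=22
i=15 t=23 v=6: → [16,24); WM=23
i=16 t=25 v=5: → [24,32); WM=23
i=17 t=27 v=7: → [24,32); WM=27; [16,24) fires=5
i=18 t=28 v=3: → [24,32); WM=27
i=19 t=28 v=3: → [24,32); WM=28
i=20 t=28 v=6: → [24,32); WM=28
i=21 t=30 v=1: → [24,32); WM=30

13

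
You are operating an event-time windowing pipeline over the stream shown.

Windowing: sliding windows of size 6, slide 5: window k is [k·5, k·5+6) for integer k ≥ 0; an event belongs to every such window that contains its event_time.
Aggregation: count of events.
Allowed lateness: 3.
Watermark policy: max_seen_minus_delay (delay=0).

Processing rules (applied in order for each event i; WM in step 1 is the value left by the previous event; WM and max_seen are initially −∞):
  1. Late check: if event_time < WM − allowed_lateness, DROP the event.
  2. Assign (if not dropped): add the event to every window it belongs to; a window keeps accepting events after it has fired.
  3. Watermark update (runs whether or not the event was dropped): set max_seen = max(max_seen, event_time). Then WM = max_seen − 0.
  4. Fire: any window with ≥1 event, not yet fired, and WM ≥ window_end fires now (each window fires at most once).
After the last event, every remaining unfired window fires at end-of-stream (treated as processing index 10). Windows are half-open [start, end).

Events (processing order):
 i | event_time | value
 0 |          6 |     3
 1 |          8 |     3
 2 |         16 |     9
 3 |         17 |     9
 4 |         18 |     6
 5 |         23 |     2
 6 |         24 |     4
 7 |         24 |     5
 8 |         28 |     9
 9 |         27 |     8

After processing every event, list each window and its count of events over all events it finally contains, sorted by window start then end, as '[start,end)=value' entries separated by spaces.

[5,11)=2 [15,21)=3 [20,26)=3 [25,31)=2

i=0 t=6 v=3: → [5,11); WM=6
i=1 t=8 v=3: → [5,11); WM=8
i=2 t=16 v=9: → [15,21); WM=16; [5,11) fires=2
i=3 t=17 v=9: → [15,21); WM=17
i=4 t=18 v=6: → [15,21); WM=18
i=5 t=23 v=2: → [20,26); WM=23; [15,21) fires=3
i=6 t=24 v=4: → [20,26); WM=24
i=7 t=24 v=5: → [20,26); WM=24
i=8 t=28 v=9: → [25,31); WM=28; [20,26) fires=3
i=9 t=27 v=8: → [25,31); WM=28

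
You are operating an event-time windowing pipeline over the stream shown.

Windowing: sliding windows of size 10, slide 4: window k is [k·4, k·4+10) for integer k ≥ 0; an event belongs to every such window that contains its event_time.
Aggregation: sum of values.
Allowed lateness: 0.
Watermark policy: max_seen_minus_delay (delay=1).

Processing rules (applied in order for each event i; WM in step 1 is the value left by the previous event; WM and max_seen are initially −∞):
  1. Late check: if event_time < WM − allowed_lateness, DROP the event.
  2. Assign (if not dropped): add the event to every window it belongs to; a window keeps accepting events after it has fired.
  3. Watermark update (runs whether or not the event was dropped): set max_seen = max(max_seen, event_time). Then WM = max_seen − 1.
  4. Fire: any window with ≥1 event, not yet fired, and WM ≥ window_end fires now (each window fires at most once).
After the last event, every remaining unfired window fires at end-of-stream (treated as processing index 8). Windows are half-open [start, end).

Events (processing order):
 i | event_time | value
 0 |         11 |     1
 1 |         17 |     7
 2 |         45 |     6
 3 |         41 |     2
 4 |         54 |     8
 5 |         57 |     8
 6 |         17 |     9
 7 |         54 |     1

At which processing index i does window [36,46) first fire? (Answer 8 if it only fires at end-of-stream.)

i=0 t=11 v=1: → [8,18),[4,14); WM=10
i=1 t=17 v=7: → [16,26),[12,22),[8,18); WM=16; [4,14) fires=1
i=2 t=45 v=6: → [44,54),[40,50),[36,46); WM=44; [8,18) fires=8 [12,22) fires=7 [16,26) fires=7
i=3 t=41 v=2: DROP (t<44-0); WM=44
i=4 t=54 v=8: → [52,62),[48,58); WM=53; [36,46) fires=6 [40,50) fires=6
i=5 t=57 v=8: → [56,66),[52,62),[48,58); WM=56; [44,54) fires=6
i=6 t=17 v=9: DROP (t<56-0); WM=56
i=7 t=54 v=1: DROP (t<56-0); WM=56

4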